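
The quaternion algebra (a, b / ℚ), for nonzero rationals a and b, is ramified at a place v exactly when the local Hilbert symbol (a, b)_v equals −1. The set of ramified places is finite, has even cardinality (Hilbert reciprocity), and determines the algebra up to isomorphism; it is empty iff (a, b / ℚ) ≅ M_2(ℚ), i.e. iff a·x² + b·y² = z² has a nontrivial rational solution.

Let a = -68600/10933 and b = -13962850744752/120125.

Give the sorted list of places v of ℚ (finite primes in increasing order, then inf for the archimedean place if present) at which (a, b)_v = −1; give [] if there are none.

Mod squares: a ≡ -182, b ≡ -7735. Check v ∈ {∞, 2, 3, 5, 7, 13, 17, 29, 31}.
v=7: a=7^3·(≡4), b=7^3·(≡2) mod 7; (4|7)=+1, (2|7)=+1; (−1)^{3·3·3}·(+1)^3·(+1)^3 = -1.
v=∞: -182 < 0 and -7735 < 0  ⇒  (a,b)_∞ = -1.
v=2: v_2(a)=3, v_2(b)=4; units ≡ 5, 1 (mod 8); ε·ε+αω+βω = 0·0+3·0+4·1 ≡ 0  ⇒  (a,b)_2 = +1.
v=29: a=29^-2·(≡10), b=29^2·(≡11) mod 29; (10|29)=-1, (11|29)=-1; (−1)^{-2·2·14}·(-1)^2·(-1)^-2 = +1.
v=5: a=5^2·(≡2), b=5^-3·(≡3) mod 5; (2|5)=-1, (3|5)=-1; (−1)^{2·-3·2}·(-1)^-3·(-1)^2 = -1.
v=31: a=31^0·(≡9), b=31^-2·(≡22) mod 31; (9|31)=+1, (22|31)=-1; (−1)^{0·-2·15}·(+1)^-2·(-1)^0 = +1.
v=13: a=13^-1·(≡3), b=13^3·(≡1) mod 13; (3|13)=+1, (1|13)=+1; (−1)^{-1·3·6}·(+1)^3·(+1)^-1 = +1.
v=3: a=3^0·(≡1), b=3^4·(≡2) mod 3; (1|3)=+1, (2|3)=-1; (−1)^{0·4·1}·(+1)^4·(-1)^0 = +1.
v=17: a=17^0·(≡6), b=17^1·(≡8) mod 17; (6|17)=-1, (8|17)=+1; (−1)^{0·1·8}·(-1)^1·(+1)^0 = -1.
|Ram(-182, -7735)| = 4, even; anisotropic at {5, 7, 17, ∞}.

[5, 7, 17, inf]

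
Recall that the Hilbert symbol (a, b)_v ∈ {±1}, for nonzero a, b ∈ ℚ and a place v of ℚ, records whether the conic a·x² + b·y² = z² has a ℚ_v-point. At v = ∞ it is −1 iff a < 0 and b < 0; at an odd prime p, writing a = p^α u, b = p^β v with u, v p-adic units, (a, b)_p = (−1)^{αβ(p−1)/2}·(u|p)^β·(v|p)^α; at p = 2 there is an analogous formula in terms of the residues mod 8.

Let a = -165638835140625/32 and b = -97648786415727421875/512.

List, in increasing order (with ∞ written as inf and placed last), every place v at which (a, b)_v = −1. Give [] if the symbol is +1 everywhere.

Mod squares: a ≡ -1122, b ≡ -3913910. Check v ∈ {∞, 2, 3, 5, 7, 11, 13, 17, 23}.
v=7: a=7^2·(≡6), b=7^3·(≡4) mod 7; (6|7)=-1, (4|7)=+1; (−1)^{2·3·3}·(-1)^3·(+1)^2 = -1.
v=17: a=17^1·(≡9), b=17^1·(≡13) mod 17; (9|17)=+1, (13|17)=+1; (−1)^{1·1·8}·(+1)^1·(+1)^1 = +1.
v=3: a=3^7·(≡1), b=3^6·(≡1) mod 3; (1|3)=+1, (1|3)=+1; (−1)^{7·6·1}·(+1)^6·(+1)^7 = +1.
v=2: v_2(a)=-5, v_2(b)=-9; units ≡ 7, 5 (mod 8); ε·ε+αω+βω = 1·0+-5·1+-9·0 ≡ 1  ⇒  (a,b)_2 = -1.
v=5: a=5^6·(≡3), b=5^7·(≡2) mod 5; (3|5)=-1, (2|5)=-1; (−1)^{6·7·2}·(-1)^7·(-1)^6 = -1.
v=∞: -1122 < 0 and -3913910 < 0  ⇒  (a,b)_∞ = -1.
v=11: a=11^1·(≡8), b=11^1·(≡10) mod 11; (8|11)=-1, (10|11)=-1; (−1)^{1·1·5}·(-1)^1·(-1)^1 = -1.
v=13: a=13^0·(≡4), b=13^3·(≡1) mod 13; (4|13)=+1, (1|13)=+1; (−1)^{0·3·6}·(+1)^3·(+1)^0 = +1.
v=23: a=23^2·(≡7), b=23^3·(≡21) mod 23; (7|23)=-1, (21|23)=-1; (−1)^{2·3·11}·(-1)^3·(-1)^2 = -1.
Ram(-1122, -3913910) = {2, 5, 7, 11, 23, ∞}; no ℚ_2-point on the conic.

[2, 5, 7, 11, 23, inf]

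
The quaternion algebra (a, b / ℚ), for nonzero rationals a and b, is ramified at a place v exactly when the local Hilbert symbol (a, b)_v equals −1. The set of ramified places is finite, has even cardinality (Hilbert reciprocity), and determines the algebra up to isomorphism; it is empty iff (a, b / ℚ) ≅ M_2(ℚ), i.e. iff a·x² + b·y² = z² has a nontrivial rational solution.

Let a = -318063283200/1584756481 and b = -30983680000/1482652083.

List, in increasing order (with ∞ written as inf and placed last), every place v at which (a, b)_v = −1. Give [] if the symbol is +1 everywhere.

[19, inf]

(a, b) ≡ (-17043, -741) mod (ℚ^×)²; places V = {2, 3, 5, 7, 11, 13, 19, 23, 43, 47, ∞}.
(a,b)_3: α=7, u≡1; β=-1, v≡2 (mod 3); (1|3)=+1, (2|3)=-1; sign (−1)^1·+1^-1·-1^7 = +1.
(a,b)_5: α=2, u≡2; β=4, v≡4 (mod 5); (2|5)=-1, (4|5)=+1; sign (−1)^0·-1^4·+1^2 = +1.
(a,b)_13: α=1, u≡5; β=1, v≡6 (mod 13); (5|13)=-1, (6|13)=-1; sign (−1)^0·-1^1·-1^1 = +1.
(a,b)_11: α=-4, u≡8; β=-2, v≡7 (mod 11); (8|11)=-1, (7|11)=-1; sign (−1)^0·-1^-2·-1^-4 = +1.
(a,b)_19: α=1, u≡2; β=1, v≡10 (mod 19); (2|19)=-1, (10|19)=-1; sign (−1)^1·-1^1·-1^1 = -1.
(a,b)_43: α=0, u≡39; β=-2, v≡19 (mod 43); (39|43)=-1, (19|43)=-1; sign (−1)^0·-1^-2·-1^0 = +1.
(a,b)_47: α=-2, u≡6; β=-2, v≡33 (mod 47); (6|47)=+1, (33|47)=-1; sign (−1)^0·+1^-2·-1^-2 = +1.
(a,b)_∞: sgn(-17043)=−, sgn(-741)=−, so -1.
(a,b)_7: α=-2, u≡1; β=2, v≡1 (mod 7); (1|7)=+1, (1|7)=+1; sign (−1)^0·+1^2·+1^-2 = +1.
(a,b)_2: α=10, β=12; u≡5, v≡3 (mod 8); ε(u)ε(v)=0·1, αω(v)=10·1, βω(u)=12·1; sum ≡ 0  ⇒  +1.
(a,b)_23: α=1, u≡18; β=0, v≡6 (mod 23); (18|23)=+1, (6|23)=+1; sign (−1)^0·+1^0·+1^1 = +1.
|Ram(-17043, -741)| = 2, even; anisotropic at {19, ∞}.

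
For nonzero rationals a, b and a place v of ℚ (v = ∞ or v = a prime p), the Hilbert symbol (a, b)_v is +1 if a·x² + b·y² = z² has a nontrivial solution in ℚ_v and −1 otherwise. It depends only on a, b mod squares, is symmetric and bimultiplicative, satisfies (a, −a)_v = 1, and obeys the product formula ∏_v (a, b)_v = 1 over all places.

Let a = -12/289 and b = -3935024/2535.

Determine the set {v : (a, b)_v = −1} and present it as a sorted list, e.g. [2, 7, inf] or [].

Mod squares: a ≡ -3, b ≡ -12765. Check v ∈ {∞, 2, 3, 5, 13, 17, 23, 37}.
v=17: a=17^-2·(≡5), b=17^2·(≡9) mod 17; (5|17)=-1, (9|17)=+1; (−1)^{-2·2·8}·(-1)^2·(+1)^-2 = +1.
v=∞: -3 < 0 and -12765 < 0  ⇒  (a,b)_∞ = -1.
v=2: v_2(a)=2, v_2(b)=4; units ≡ 5, 3 (mod 8); ε·ε+αω+βω = 0·1+2·1+4·1 ≡ 0  ⇒  (a,b)_2 = +1.
v=5: a=5^0·(≡2), b=5^-1·(≡3) mod 5; (2|5)=-1, (3|5)=-1; (−1)^{0·-1·2}·(-1)^-1·(-1)^0 = -1.
v=37: a=37^0·(≡7), b=37^1·(≡9) mod 37; (7|37)=+1, (9|37)=+1; (−1)^{0·1·18}·(+1)^1·(+1)^0 = +1.
v=23: a=23^0·(≡15), b=23^1·(≡11) mod 23; (15|23)=-1, (11|23)=-1; (−1)^{0·1·11}·(-1)^1·(-1)^0 = -1.
v=3: a=3^1·(≡2), b=3^-1·(≡2) mod 3; (2|3)=-1, (2|3)=-1; (−1)^{1·-1·1}·(-1)^-1·(-1)^1 = -1.
v=13: a=13^0·(≡9), b=13^-2·(≡12) mod 13; (9|13)=+1, (12|13)=+1; (−1)^{0·-2·6}·(+1)^-2·(+1)^0 = +1.
Ram(-3, -12765) = {3, 5, 23, ∞}; no ℚ_3-point on the conic.

[3, 5, 23, inf]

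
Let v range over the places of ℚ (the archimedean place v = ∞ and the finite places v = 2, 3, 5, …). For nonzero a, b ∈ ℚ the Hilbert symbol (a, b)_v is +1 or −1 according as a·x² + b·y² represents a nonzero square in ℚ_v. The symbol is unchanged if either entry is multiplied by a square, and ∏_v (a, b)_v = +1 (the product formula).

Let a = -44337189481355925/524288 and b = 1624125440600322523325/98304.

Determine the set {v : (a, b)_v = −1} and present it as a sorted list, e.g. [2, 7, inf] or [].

Mod squares: a ≡ -74, b ≡ 73189182. Check v ∈ {∞, 2, 3, 5, 7, 11, 17, 37, 41, 43}.
v=41: a=41^2·(≡20), b=41^3·(≡3) mod 41; (20|41)=+1, (3|41)=-1; (−1)^{2·3·20}·(+1)^3·(-1)^2 = +1.
v=37: a=37^1·(≡32), b=37^1·(≡23) mod 37; (32|37)=-1, (23|37)=-1; (−1)^{1·1·18}·(-1)^1·(-1)^1 = +1.
v=7: a=7^2·(≡3), b=7^2·(≡5) mod 7; (3|7)=-1, (5|7)=-1; (−1)^{2·2·3}·(-1)^2·(-1)^2 = +1.
v=43: a=43^2·(≡20), b=43^3·(≡2) mod 43; (20|43)=-1, (2|43)=-1; (−1)^{2·3·21}·(-1)^3·(-1)^2 = -1.
v=5: a=5^2·(≡1), b=5^2·(≡2) mod 5; (1|5)=+1, (2|5)=-1; (−1)^{2·2·2}·(+1)^2·(-1)^2 = +1.
v=3: a=3^2·(≡1), b=3^-1·(≡1) mod 3; (1|3)=+1, (1|3)=+1; (−1)^{2·-1·1}·(+1)^-1·(+1)^2 = +1.
v=17: a=17^2·(≡14), b=17^3·(≡8) mod 17; (14|17)=-1, (8|17)=+1; (−1)^{2·3·8}·(-1)^3·(+1)^2 = -1.
v=∞: -74 < 0 and 73189182 > 0  ⇒  (a,b)_∞ = +1.
v=11: a=11^2·(≡1), b=11^3·(≡4) mod 11; (1|11)=+1, (4|11)=+1; (−1)^{2·3·5}·(+1)^3·(+1)^2 = +1.
v=2: v_2(a)=-19, v_2(b)=-15; units ≡ 3, 7 (mod 8); ε·ε+αω+βω = 1·1+-19·0+-15·1 ≡ 0  ⇒  (a,b)_2 = +1.
|Ram(-74, 73189182)| = 2, even; anisotropic at {17, 43}.

[17, 43]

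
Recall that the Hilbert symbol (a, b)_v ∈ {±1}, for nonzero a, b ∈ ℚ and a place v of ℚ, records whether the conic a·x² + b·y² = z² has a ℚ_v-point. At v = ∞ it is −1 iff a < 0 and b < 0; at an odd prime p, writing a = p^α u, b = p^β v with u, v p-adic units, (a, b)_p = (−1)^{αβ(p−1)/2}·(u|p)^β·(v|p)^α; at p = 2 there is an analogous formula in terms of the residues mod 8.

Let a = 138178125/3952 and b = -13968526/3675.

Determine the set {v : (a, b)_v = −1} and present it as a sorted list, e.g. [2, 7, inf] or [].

Mod squares: a ≡ 20995, b ≡ -858. Check v ∈ {∞, 2, 3, 5, 7, 11, 13, 17, 19}.
v=3: a=3^2·(≡1), b=3^-1·(≡2) mod 3; (1|3)=+1, (2|3)=-1; (−1)^{2·-1·1}·(+1)^-1·(-1)^2 = +1.
v=∞: 20995 > 0 and -858 < 0  ⇒  (a,b)_∞ = +1.
v=19: a=19^-1·(≡2), b=19^0·(≡1) mod 19; (2|19)=-1, (1|19)=+1; (−1)^{-1·0·9}·(-1)^0·(+1)^-1 = +1.
v=11: a=11^0·(≡10), b=11^1·(≡7) mod 11; (10|11)=-1, (7|11)=-1; (−1)^{0·1·5}·(-1)^1·(-1)^0 = -1.
v=17: a=17^3·(≡3), b=17^2·(≡16) mod 17; (3|17)=-1, (16|17)=+1; (−1)^{3·2·8}·(-1)^2·(+1)^3 = +1.
v=13: a=13^-1·(≡4), b=13^3·(≡10) mod 13; (4|13)=+1, (10|13)=+1; (−1)^{-1·3·6}·(+1)^3·(+1)^-1 = +1.
v=2: v_2(a)=-4, v_2(b)=1; units ≡ 3, 3 (mod 8); ε·ε+αω+βω = 1·1+-4·1+1·1 ≡ 0  ⇒  (a,b)_2 = +1.
v=7: a=7^0·(≡2), b=7^-2·(≡6) mod 7; (2|7)=+1, (6|7)=-1; (−1)^{0·-2·3}·(+1)^-2·(-1)^0 = +1.
v=5: a=5^5·(≡1), b=5^-2·(≡2) mod 5; (1|5)=+1, (2|5)=-1; (−1)^{5·-2·2}·(+1)^-2·(-1)^5 = -1.
|Ram(20995, -858)| = 2, even; anisotropic at {5, 11}.

[5, 11]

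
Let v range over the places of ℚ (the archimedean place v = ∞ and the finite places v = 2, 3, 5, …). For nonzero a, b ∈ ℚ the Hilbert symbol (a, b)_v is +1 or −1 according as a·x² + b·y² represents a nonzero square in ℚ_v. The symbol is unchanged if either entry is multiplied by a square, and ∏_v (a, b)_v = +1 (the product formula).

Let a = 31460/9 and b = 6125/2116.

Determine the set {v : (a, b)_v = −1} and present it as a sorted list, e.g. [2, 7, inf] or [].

Mod squares: a ≡ 65, b ≡ 5. Check v ∈ {∞, 2, 3, 5, 7, 11, 13, 23}.
v=7: a=7^0·(≡1), b=7^2·(≡3) mod 7; (1|7)=+1, (3|7)=-1; (−1)^{0·2·3}·(+1)^2·(-1)^0 = +1.
v=2: v_2(a)=2, v_2(b)=-2; units ≡ 1, 5 (mod 8); ε·ε+αω+βω = 0·0+2·1+-2·0 ≡ 0  ⇒  (a,b)_2 = +1.
v=5: a=5^1·(≡3), b=5^3·(≡4) mod 5; (3|5)=-1, (4|5)=+1; (−1)^{1·3·2}·(-1)^3·(+1)^1 = -1.
v=13: a=13^1·(≡6), b=13^0·(≡8) mod 13; (6|13)=-1, (8|13)=-1; (−1)^{1·0·6}·(-1)^0·(-1)^1 = -1.
v=∞: 65 > 0 and 5 > 0  ⇒  (a,b)_∞ = +1.
v=3: a=3^-2·(≡2), b=3^0·(≡2) mod 3; (2|3)=-1, (2|3)=-1; (−1)^{-2·0·1}·(-1)^0·(-1)^-2 = +1.
v=23: a=23^0·(≡20), b=23^-2·(≡19) mod 23; (20|23)=-1, (19|23)=-1; (−1)^{0·-2·11}·(-1)^-2·(-1)^0 = +1.
v=11: a=11^2·(≡2), b=11^0·(≡5) mod 11; (2|11)=-1, (5|11)=+1; (−1)^{2·0·5}·(-1)^0·(+1)^2 = +1.
(65, 5 / ℚ) ramifies at {5, 13}: a division algebra.

[5, 13]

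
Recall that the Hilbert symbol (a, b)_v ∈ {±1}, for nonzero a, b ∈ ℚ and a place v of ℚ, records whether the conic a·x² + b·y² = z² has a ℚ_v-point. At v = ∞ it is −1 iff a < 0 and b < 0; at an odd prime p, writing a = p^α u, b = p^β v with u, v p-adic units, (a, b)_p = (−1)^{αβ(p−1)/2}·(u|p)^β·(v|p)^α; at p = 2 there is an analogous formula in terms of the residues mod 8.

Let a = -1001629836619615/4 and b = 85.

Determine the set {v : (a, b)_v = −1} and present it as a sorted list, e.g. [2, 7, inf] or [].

[17, 29]

(a, b) ≡ (-101935, 85) mod (ℚ^×)²; places V = {2, 5, 7, 17, 19, 29, 37, ∞}.
(a,b)_29: α=1, u≡6; β=0, v≡27 (mod 29); (6|29)=+1, (27|29)=-1; sign (−1)^0·+1^0·-1^1 = -1.
(a,b)_∞: sgn(-101935)=−, sgn(85)=+, so +1.
(a,b)_2: α=-2, β=0; u≡1, v≡5 (mod 8); ε(u)ε(v)=0·0, αω(v)=-2·1, βω(u)=0·0; sum ≡ 0  ⇒  +1.
(a,b)_37: α=1, u≡6; β=0, v≡11 (mod 37); (6|37)=-1, (11|37)=+1; sign (−1)^0·-1^0·+1^1 = +1.
(a,b)_19: α=1, u≡10; β=0, v≡9 (mod 19); (10|19)=-1, (9|19)=+1; sign (−1)^0·-1^0·+1^1 = +1.
(a,b)_7: α=6, u≡6; β=0, v≡1 (mod 7); (6|7)=-1, (1|7)=+1; sign (−1)^0·-1^0·+1^6 = +1.
(a,b)_5: α=1, u≡3; β=1, v≡2 (mod 5); (3|5)=-1, (2|5)=-1; sign (−1)^0·-1^1·-1^1 = +1.
(a,b)_17: α=4, u≡6; β=1, v≡5 (mod 17); (6|17)=-1, (5|17)=-1; sign (−1)^0·-1^1·-1^4 = -1.
(-101935, 85 / ℚ) ramifies at {17, 29}: a division algebra.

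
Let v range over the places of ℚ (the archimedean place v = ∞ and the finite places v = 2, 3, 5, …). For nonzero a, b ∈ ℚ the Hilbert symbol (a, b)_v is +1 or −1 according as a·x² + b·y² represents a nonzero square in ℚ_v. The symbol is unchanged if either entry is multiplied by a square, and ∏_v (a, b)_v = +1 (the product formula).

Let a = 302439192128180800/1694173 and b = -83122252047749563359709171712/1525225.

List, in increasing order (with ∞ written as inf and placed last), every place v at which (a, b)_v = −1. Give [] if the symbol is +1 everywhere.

(a, b) ≡ (2821, -713) mod (ℚ^×)²; places V = {2, 5, 7, 11, 13, 17, 19, 23, 31, ∞}.
(a,b)_13: α=-1, u≡12; β=-2, v≡11 (mod 13); (12|13)=+1, (11|13)=-1; sign (−1)^0·+1^-2·-1^-1 = -1.
(a,b)_5: α=2, u≡4; β=-2, v≡2 (mod 5); (4|5)=+1, (2|5)=-1; sign (−1)^0·+1^-2·-1^2 = +1.
(a,b)_7: α=3, u≡4; β=8, v≡1 (mod 7); (4|7)=+1, (1|7)=+1; sign (−1)^0·+1^8·+1^3 = +1.
(a,b)_11: α=2, u≡3; β=2, v≡8 (mod 11); (3|11)=+1, (8|11)=-1; sign (−1)^0·+1^2·-1^2 = +1.
(a,b)_19: α=-4, u≡1; β=-2, v≡17 (mod 19); (1|19)=+1, (17|19)=+1; sign (−1)^0·+1^-2·+1^-4 = +1.
(a,b)_31: α=3, u≡6; β=5, v≡8 (mod 31); (6|31)=-1, (8|31)=+1; sign (−1)^1·-1^5·+1^3 = +1.
(a,b)_∞: sgn(2821)=+, sgn(-713)=−, so +1.
(a,b)_23: α=2, u≡10; β=3, v≡20 (mod 23); (10|23)=-1, (20|23)=-1; sign (−1)^0·-1^3·-1^2 = -1.
(a,b)_17: α=2, u≡8; β=4, v≡9 (mod 17); (8|17)=+1, (9|17)=+1; sign (−1)^0·+1^4·+1^2 = +1.
(a,b)_2: α=6, β=12; u≡5, v≡7 (mod 8); ε(u)ε(v)=0·1, αω(v)=6·0, βω(u)=12·1; sum ≡ 0  ⇒  +1.
(2821, -713 / ℚ) ramifies at {13, 23}: a division algebra.

[13, 23]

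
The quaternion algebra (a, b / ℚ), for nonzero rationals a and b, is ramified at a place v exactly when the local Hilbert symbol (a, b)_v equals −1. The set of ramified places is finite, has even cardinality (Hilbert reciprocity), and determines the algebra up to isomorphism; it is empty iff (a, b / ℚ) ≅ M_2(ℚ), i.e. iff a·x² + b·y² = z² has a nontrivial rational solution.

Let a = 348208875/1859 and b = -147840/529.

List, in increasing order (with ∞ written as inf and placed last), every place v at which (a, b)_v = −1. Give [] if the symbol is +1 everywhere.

[3, 5]

(a, b) ≡ (6545, -2310) mod (ℚ^×)²; places V = {2, 3, 5, 7, 11, 13, 17, 23, ∞}.
(a,b)_5: α=3, u≡4; β=1, v≡3 (mod 5); (4|5)=+1, (3|5)=-1; sign (−1)^0·+1^1·-1^3 = -1.
(a,b)_3: α=4, u≡2; β=1, v≡1 (mod 3); (2|3)=-1, (1|3)=+1; sign (−1)^0·-1^1·+1^4 = -1.
(a,b)_2: α=0, β=7; u≡1, v≡5 (mod 8); ε(u)ε(v)=0·0, αω(v)=0·1, βω(u)=7·0; sum ≡ 0  ⇒  +1.
(a,b)_7: α=1, u≡1; β=1, v≡5 (mod 7); (1|7)=+1, (5|7)=-1; sign (−1)^1·+1^1·-1^1 = +1.
(a,b)_13: α=-2, u≡6; β=0, v≡1 (mod 13); (6|13)=-1, (1|13)=+1; sign (−1)^0·-1^0·+1^-2 = +1.
(a,b)_23: α=0, u≡4; β=-2, v≡4 (mod 23); (4|23)=+1, (4|23)=+1; sign (−1)^0·+1^-2·+1^0 = +1.
(a,b)_17: α=3, u≡6; β=0, v≡13 (mod 17); (6|17)=-1, (13|17)=+1; sign (−1)^0·-1^0·+1^3 = +1.
(a,b)_∞: sgn(6545)=+, sgn(-2310)=−, so +1.
(a,b)_11: α=-1, u≡9; β=1, v≡2 (mod 11); (9|11)=+1, (2|11)=-1; sign (−1)^1·+1^1·-1^-1 = +1.
Ram(6545, -2310) = {3, 5}; no ℚ_3-point on the conic.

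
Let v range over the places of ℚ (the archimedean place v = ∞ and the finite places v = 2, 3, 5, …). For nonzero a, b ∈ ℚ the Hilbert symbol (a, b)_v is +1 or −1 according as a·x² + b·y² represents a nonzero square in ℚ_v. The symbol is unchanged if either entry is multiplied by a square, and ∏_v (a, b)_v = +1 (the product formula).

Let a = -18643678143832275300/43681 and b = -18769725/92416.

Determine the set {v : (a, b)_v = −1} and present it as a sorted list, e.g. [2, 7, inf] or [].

(a, b) ≡ (-2697, -9269) mod (ℚ^×)²; places V = {2, 3, 5, 11, 13, 19, 23, 29, 31, ∞}.
(a,b)_31: α=3, u≡27; β=1, v≡22 (mod 31); (27|31)=-1, (22|31)=-1; sign (−1)^1·-1^1·-1^3 = -1.
(a,b)_29: α=1, u≡5; β=0, v≡12 (mod 29); (5|29)=+1, (12|29)=-1; sign (−1)^0·+1^0·-1^1 = -1.
(a,b)_∞: sgn(-2697)=−, sgn(-9269)=−, so -1.
(a,b)_11: α=-2, u≡4; β=0, v≡3 (mod 11); (4|11)=+1, (3|11)=+1; sign (−1)^0·+1^0·+1^-2 = +1.
(a,b)_19: α=-2, u≡16; β=-2, v≡10 (mod 19); (16|19)=+1, (10|19)=-1; sign (−1)^0·+1^-2·-1^-2 = +1.
(a,b)_3: α=3, u≡1; β=4, v≡1 (mod 3); (1|3)=+1, (1|3)=+1; sign (−1)^0·+1^4·+1^3 = +1.
(a,b)_2: α=2, β=-8; u≡7, v≡3 (mod 8); ε(u)ε(v)=1·1, αω(v)=2·1, βω(u)=-8·0; sum ≡ 1  ⇒  -1.
(a,b)_23: α=4, u≡14; β=1, v≡17 (mod 23); (14|23)=-1, (17|23)=-1; sign (−1)^0·-1^1·-1^4 = -1.
(a,b)_5: α=2, u≡3; β=2, v≡1 (mod 5); (3|5)=-1, (1|5)=+1; sign (−1)^0·-1^2·+1^2 = +1.
(a,b)_13: α=4, u≡2; β=1, v≡6 (mod 13); (2|13)=-1, (6|13)=-1; sign (−1)^0·-1^1·-1^4 = -1.
Ram(-2697, -9269) = {2, 13, 23, 29, 31, ∞}; no ℚ_2-point on the conic.

[2, 13, 23, 29, 31, inf]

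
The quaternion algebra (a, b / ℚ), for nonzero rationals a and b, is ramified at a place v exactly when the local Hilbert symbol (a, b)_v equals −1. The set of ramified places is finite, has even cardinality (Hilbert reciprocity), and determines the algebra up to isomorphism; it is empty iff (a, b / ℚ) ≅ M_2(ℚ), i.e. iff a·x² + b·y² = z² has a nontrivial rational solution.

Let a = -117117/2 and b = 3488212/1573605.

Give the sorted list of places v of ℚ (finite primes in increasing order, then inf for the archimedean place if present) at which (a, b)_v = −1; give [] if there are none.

[11, 13]

Mod squares: a ≡ -154, b ≡ 65. Check v ∈ {∞, 2, 3, 5, 7, 11, 13, 17, 37}.
v=37: a=37^0·(≡31), b=37^2·(≡1) mod 37; (31|37)=-1, (1|37)=+1; (−1)^{0·2·18}·(-1)^2·(+1)^0 = +1.
v=11: a=11^1·(≡6), b=11^-2·(≡8) mod 11; (6|11)=-1, (8|11)=-1; (−1)^{1·-2·5}·(-1)^-2·(-1)^1 = -1.
v=5: a=5^0·(≡4), b=5^-1·(≡2) mod 5; (4|5)=+1, (2|5)=-1; (−1)^{0·-1·2}·(+1)^-1·(-1)^0 = +1.
v=2: v_2(a)=-1, v_2(b)=2; units ≡ 3, 1 (mod 8); ε·ε+αω+βω = 1·0+-1·0+2·1 ≡ 0  ⇒  (a,b)_2 = +1.
v=7: a=7^1·(≡3), b=7^2·(≡1) mod 7; (3|7)=-1, (1|7)=+1; (−1)^{1·2·3}·(-1)^2·(+1)^1 = +1.
v=∞: -154 < 0 and 65 > 0  ⇒  (a,b)_∞ = +1.
v=13: a=13^2·(≡11), b=13^1·(≡8) mod 13; (11|13)=-1, (8|13)=-1; (−1)^{2·1·6}·(-1)^1·(-1)^2 = -1.
v=3: a=3^2·(≡2), b=3^-2·(≡2) mod 3; (2|3)=-1, (2|3)=-1; (−1)^{2·-2·1}·(-1)^-2·(-1)^2 = +1.
v=17: a=17^0·(≡15), b=17^-2·(≡10) mod 17; (15|17)=+1, (10|17)=-1; (−1)^{0·-2·8}·(+1)^-2·(-1)^0 = +1.
Ram(-154, 65) = {11, 13}; no ℚ_11-point on the conic.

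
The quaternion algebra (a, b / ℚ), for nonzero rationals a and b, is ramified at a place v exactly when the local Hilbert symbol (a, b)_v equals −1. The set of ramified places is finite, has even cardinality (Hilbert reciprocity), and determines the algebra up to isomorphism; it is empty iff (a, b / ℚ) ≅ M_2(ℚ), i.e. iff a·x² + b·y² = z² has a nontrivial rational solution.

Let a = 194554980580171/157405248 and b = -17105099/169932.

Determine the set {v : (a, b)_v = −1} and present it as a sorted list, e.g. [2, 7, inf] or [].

Mod squares: a ≡ 11437107, b ≡ -33. Check v ∈ {∞, 2, 3, 7, 11, 13, 17, 19, 29, 37, 43}.
v=7: a=7^-2·(≡5), b=7^-2·(≡1) mod 7; (5|7)=-1, (1|7)=+1; (−1)^{-2·-2·3}·(-1)^-2·(+1)^-2 = +1.
v=19: a=19^3·(≡13), b=19^0·(≡16) mod 19; (13|19)=-1, (16|19)=+1; (−1)^{3·0·9}·(-1)^0·(+1)^3 = +1.
v=3: a=3^-3·(≡2), b=3^-1·(≡1) mod 3; (2|3)=-1, (1|3)=+1; (−1)^{-3·-1·1}·(-1)^-1·(+1)^-3 = +1.
v=37: a=37^1·(≡24), b=37^0·(≡4) mod 37; (24|37)=-1, (4|37)=+1; (−1)^{1·0·18}·(-1)^0·(+1)^1 = +1.
v=13: a=13^-2·(≡6), b=13^0·(≡6) mod 13; (6|13)=-1, (6|13)=-1; (−1)^{-2·0·6}·(-1)^0·(-1)^-2 = +1.
v=∞: 11437107 > 0 and -33 < 0  ⇒  (a,b)_∞ = +1.
v=29: a=29^3·(≡15), b=29^2·(≡23) mod 29; (15|29)=-1, (23|29)=+1; (−1)^{3·2·14}·(-1)^2·(+1)^3 = +1.
v=2: v_2(a)=-6, v_2(b)=-2; units ≡ 3, 7 (mod 8); ε·ε+αω+βω = 1·1+-6·0+-2·1 ≡ 1  ⇒  (a,b)_2 = -1.
v=43: a=43^2·(≡40), b=43^2·(≡23) mod 43; (40|43)=+1, (23|43)=+1; (−1)^{2·2·21}·(+1)^2·(+1)^2 = +1.
v=17: a=17^1·(≡8), b=17^-2·(≡8) mod 17; (8|17)=+1, (8|17)=+1; (−1)^{1·-2·8}·(+1)^-2·(+1)^1 = +1.
v=11: a=11^-1·(≡10), b=11^1·(≡7) mod 11; (10|11)=-1, (7|11)=-1; (−1)^{-1·1·5}·(-1)^1·(-1)^-1 = -1.
Ram(11437107, -33) = {2, 11}; no ℚ_2-point on the conic.

[2, 11]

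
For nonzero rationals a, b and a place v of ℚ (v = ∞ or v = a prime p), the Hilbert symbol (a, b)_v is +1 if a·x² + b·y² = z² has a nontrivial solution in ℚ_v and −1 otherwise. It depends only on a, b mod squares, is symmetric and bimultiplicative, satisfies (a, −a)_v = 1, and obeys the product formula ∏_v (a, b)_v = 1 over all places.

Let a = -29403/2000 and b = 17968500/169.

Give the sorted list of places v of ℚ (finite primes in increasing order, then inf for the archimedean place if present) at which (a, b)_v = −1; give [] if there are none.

[3, 11]

Mod squares: a ≡ -15, b ≡ 165. Check v ∈ {∞, 2, 3, 5, 11, 13}.
v=11: a=11^2·(≡6), b=11^3·(≡9) mod 11; (6|11)=-1, (9|11)=+1; (−1)^{2·3·5}·(-1)^3·(+1)^2 = -1.
v=∞: -15 < 0 and 165 > 0  ⇒  (a,b)_∞ = +1.
v=3: a=3^5·(≡1), b=3^3·(≡1) mod 3; (1|3)=+1, (1|3)=+1; (−1)^{5·3·1}·(+1)^3·(+1)^5 = -1.
v=2: v_2(a)=-4, v_2(b)=2; units ≡ 1, 5 (mod 8); ε·ε+αω+βω = 0·0+-4·1+2·0 ≡ 0  ⇒  (a,b)_2 = +1.
v=5: a=5^-3·(≡2), b=5^3·(≡2) mod 5; (2|5)=-1, (2|5)=-1; (−1)^{-3·3·2}·(-1)^3·(-1)^-3 = +1.
v=13: a=13^0·(≡5), b=13^-2·(≡4) mod 13; (5|13)=-1, (4|13)=+1; (−1)^{0·-2·6}·(-1)^-2·(+1)^0 = +1.
Ram(-15, 165) = {3, 11}; no ℚ_3-point on the conic.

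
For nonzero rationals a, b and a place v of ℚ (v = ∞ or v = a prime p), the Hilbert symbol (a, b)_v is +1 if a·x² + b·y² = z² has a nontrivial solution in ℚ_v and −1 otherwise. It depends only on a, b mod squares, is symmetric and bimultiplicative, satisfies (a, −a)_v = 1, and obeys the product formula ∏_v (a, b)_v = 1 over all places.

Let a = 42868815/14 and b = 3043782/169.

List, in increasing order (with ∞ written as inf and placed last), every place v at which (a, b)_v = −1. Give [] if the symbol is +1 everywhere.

[2, 3, 5, 7]

Mod squares: a ≡ 2076690, b ≡ 6902. Check v ∈ {∞, 2, 3, 5, 7, 11, 13, 17, 29, 31}.
v=2: v_2(a)=-1, v_2(b)=1; units ≡ 1, 3 (mod 8); ε·ε+αω+βω = 0·1+-1·1+1·0 ≡ 1  ⇒  (a,b)_2 = -1.
v=3: a=3^1·(≡1), b=3^2·(≡2) mod 3; (1|3)=+1, (2|3)=-1; (−1)^{1·2·1}·(+1)^2·(-1)^1 = -1.
v=31: a=31^1·(≡30), b=31^0·(≡10) mod 31; (30|31)=-1, (10|31)=+1; (−1)^{1·0·15}·(-1)^0·(+1)^1 = +1.
v=11: a=11^1·(≡10), b=11^0·(≡4) mod 11; (10|11)=-1, (4|11)=+1; (−1)^{1·0·5}·(-1)^0·(+1)^1 = +1.
v=∞: 2076690 > 0 and 6902 > 0  ⇒  (a,b)_∞ = +1.
v=17: a=17^2·(≡8), b=17^1·(≡15) mod 17; (8|17)=+1, (15|17)=+1; (−1)^{2·1·8}·(+1)^1·(+1)^2 = +1.
v=13: a=13^0·(≡2), b=13^-2·(≡1) mod 13; (2|13)=-1, (1|13)=+1; (−1)^{0·-2·6}·(-1)^-2·(+1)^0 = +1.
v=29: a=29^1·(≡22), b=29^1·(≡16) mod 29; (22|29)=+1, (16|29)=+1; (−1)^{1·1·14}·(+1)^1·(+1)^1 = +1.
v=7: a=7^-1·(≡5), b=7^3·(≡5) mod 7; (5|7)=-1, (5|7)=-1; (−1)^{-1·3·3}·(-1)^3·(-1)^-1 = -1.
v=5: a=5^1·(≡2), b=5^0·(≡3) mod 5; (2|5)=-1, (3|5)=-1; (−1)^{1·0·2}·(-1)^0·(-1)^1 = -1.
Ram(2076690, 6902) = {2, 3, 5, 7}; no ℚ_2-point on the conic.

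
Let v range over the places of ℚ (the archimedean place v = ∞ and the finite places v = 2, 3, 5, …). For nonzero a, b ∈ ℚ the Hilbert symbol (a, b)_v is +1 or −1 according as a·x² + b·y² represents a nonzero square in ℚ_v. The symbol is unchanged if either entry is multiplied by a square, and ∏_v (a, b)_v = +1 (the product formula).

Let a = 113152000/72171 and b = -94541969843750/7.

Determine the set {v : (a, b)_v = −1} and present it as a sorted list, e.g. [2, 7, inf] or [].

(a, b) ≡ (12155, -10010) mod (ℚ^×)²; places V = {2, 3, 5, 7, 11, 13, 17, ∞}.
(a,b)_11: α=-1, u≡1; β=5, v≡9 (mod 11); (1|11)=+1, (9|11)=+1; sign (−1)^1·+1^5·+1^-1 = -1.
(a,b)_7: α=0, u≡3; β=-1, v≡5 (mod 7); (3|7)=-1, (5|7)=-1; sign (−1)^0·-1^-1·-1^0 = -1.
(a,b)_3: α=-8, u≡2; β=0, v≡1 (mod 3); (2|3)=-1, (1|3)=+1; sign (−1)^0·-1^0·+1^-8 = +1.
(a,b)_17: α=1, u≡4; β=2, v≡5 (mod 17); (4|17)=+1, (5|17)=-1; sign (−1)^0·+1^2·-1^1 = -1.
(a,b)_∞: sgn(12155)=+, sgn(-10010)=−, so +1.
(a,b)_5: α=3, u≡1; β=7, v≡3 (mod 5); (1|5)=+1, (3|5)=-1; sign (−1)^0·+1^7·-1^3 = -1.
(a,b)_2: α=12, β=1; u≡3, v≡3 (mod 8); ε(u)ε(v)=1·1, αω(v)=12·1, βω(u)=1·1; sum ≡ 0  ⇒  +1.
(a,b)_13: α=1, u≡4; β=1, v≡4 (mod 13); (4|13)=+1, (4|13)=+1; sign (−1)^0·+1^1·+1^1 = +1.
Ram(12155, -10010) = {5, 7, 11, 17}; no ℚ_5-point on the conic.

[5, 7, 11, 17]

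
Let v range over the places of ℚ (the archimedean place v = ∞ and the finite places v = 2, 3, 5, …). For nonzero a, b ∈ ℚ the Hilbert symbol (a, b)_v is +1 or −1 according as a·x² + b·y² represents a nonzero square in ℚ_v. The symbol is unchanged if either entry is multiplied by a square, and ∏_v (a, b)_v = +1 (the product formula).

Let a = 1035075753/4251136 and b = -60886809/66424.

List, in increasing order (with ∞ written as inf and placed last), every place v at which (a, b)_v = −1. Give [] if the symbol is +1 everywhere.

[17, 23]

(a, b) ≡ (782, -46) mod (ℚ^×)²; places V = {2, 3, 17, 19, 23, ∞}.
(a,b)_19: α=-2, u≡18; β=-2, v≡6 (mod 19); (18|19)=-1, (6|19)=+1; sign (−1)^0·-1^-2·+1^-2 = +1.
(a,b)_17: α=5, u≡12; β=4, v≡14 (mod 17); (12|17)=-1, (14|17)=-1; sign (−1)^0·-1^4·-1^5 = -1.
(a,b)_2: α=-9, β=-3; u≡7, v≡1 (mod 8); ε(u)ε(v)=1·0, αω(v)=-9·0, βω(u)=-3·0; sum ≡ 0  ⇒  +1.
(a,b)_23: α=-1, u≡15; β=-1, v≡22 (mod 23); (15|23)=-1, (22|23)=-1; sign (−1)^1·-1^-1·-1^-1 = -1.
(a,b)_∞: sgn(782)=+, sgn(-46)=−, so +1.
(a,b)_3: α=6, u≡2; β=6, v≡2 (mod 3); (2|3)=-1, (2|3)=-1; sign (−1)^0·-1^6·-1^6 = +1.
|Ram(782, -46)| = 2, even; anisotropic at {17, 23}.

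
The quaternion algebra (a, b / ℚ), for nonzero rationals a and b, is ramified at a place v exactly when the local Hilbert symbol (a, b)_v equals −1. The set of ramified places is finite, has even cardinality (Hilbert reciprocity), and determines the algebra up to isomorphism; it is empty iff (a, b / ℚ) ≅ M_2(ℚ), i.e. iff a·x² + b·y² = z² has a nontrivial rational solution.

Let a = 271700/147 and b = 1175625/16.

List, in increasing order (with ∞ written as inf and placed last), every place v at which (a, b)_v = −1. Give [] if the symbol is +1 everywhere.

[3, 19]

Mod squares: a ≡ 8151, b ≡ 209. Check v ∈ {∞, 2, 3, 5, 7, 11, 13, 19}.
v=19: a=19^1·(≡9), b=19^1·(≡9) mod 19; (9|19)=+1, (9|19)=+1; (−1)^{1·1·9}·(+1)^1·(+1)^1 = -1.
v=11: a=11^1·(≡4), b=11^1·(≡2) mod 11; (4|11)=+1, (2|11)=-1; (−1)^{1·1·5}·(+1)^1·(-1)^1 = +1.
v=13: a=13^1·(≡12), b=13^0·(≡3) mod 13; (12|13)=+1, (3|13)=+1; (−1)^{1·0·6}·(+1)^0·(+1)^1 = +1.
v=5: a=5^2·(≡4), b=5^4·(≡1) mod 5; (4|5)=+1, (1|5)=+1; (−1)^{2·4·2}·(+1)^4·(+1)^2 = +1.
v=7: a=7^-2·(≡3), b=7^0·(≡5) mod 7; (3|7)=-1, (5|7)=-1; (−1)^{-2·0·3}·(-1)^0·(-1)^-2 = +1.
v=∞: 8151 > 0 and 209 > 0  ⇒  (a,b)_∞ = +1.
v=3: a=3^-1·(≡2), b=3^2·(≡2) mod 3; (2|3)=-1, (2|3)=-1; (−1)^{-1·2·1}·(-1)^2·(-1)^-1 = -1.
v=2: v_2(a)=2, v_2(b)=-4; units ≡ 7, 1 (mod 8); ε·ε+αω+βω = 1·0+2·0+-4·0 ≡ 0  ⇒  (a,b)_2 = +1.
Ram(8151, 209) = {3, 19}; no ℚ_3-point on the conic.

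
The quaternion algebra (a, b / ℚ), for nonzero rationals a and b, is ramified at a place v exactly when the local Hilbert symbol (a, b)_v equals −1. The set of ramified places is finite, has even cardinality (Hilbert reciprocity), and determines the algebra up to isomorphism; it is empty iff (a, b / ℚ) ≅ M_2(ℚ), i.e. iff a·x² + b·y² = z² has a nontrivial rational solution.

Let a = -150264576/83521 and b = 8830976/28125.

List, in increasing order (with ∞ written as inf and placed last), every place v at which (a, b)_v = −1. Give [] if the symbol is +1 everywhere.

[]

(a, b) ≡ (-11, 55) mod (ℚ^×)²; places V = {2, 3, 5, 7, 11, 17, ∞}.
(a,b)_17: α=-4, u≡5; β=0, v≡15 (mod 17); (5|17)=-1, (15|17)=+1; sign (−1)^0·-1^0·+1^-4 = +1.
(a,b)_3: α=2, u≡1; β=-2, v≡1 (mod 3); (1|3)=+1, (1|3)=+1; sign (−1)^0·+1^-2·+1^2 = +1.
(a,b)_11: α=3, u≡7; β=1, v≡4 (mod 11); (7|11)=-1, (4|11)=+1; sign (−1)^1·-1^1·+1^3 = +1.
(a,b)_7: α=2, u≡5; β=2, v≡5 (mod 7); (5|7)=-1, (5|7)=-1; sign (−1)^0·-1^2·-1^2 = +1.
(a,b)_∞: sgn(-11)=−, sgn(55)=+, so +1.
(a,b)_5: α=0, u≡4; β=-5, v≡4 (mod 5); (4|5)=+1, (4|5)=+1; sign (−1)^0·+1^-5·+1^0 = +1.
(a,b)_2: α=8, β=14; u≡5, v≡7 (mod 8); ε(u)ε(v)=0·1, αω(v)=8·0, βω(u)=14·1; sum ≡ 0  ⇒  +1.
Ram(a, b) = ∅: the form -11·x² + 55·y² − z² is isotropic over every ℚ_v, so by Hasse–Minkowski it is isotropic over ℚ.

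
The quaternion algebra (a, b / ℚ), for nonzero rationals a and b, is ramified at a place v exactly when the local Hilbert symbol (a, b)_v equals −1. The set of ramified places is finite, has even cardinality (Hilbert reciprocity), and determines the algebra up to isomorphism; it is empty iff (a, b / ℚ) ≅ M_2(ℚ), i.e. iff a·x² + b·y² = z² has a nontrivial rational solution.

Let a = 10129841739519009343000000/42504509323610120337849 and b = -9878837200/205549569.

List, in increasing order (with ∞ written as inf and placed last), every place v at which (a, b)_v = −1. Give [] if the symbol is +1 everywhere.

(a, b) ≡ (703, -37) mod (ℚ^×)²; places V = {2, 3, 5, 11, 17, 19, 37, 43, 59, ∞}.
(a,b)_2: α=6, β=4; u≡7, v≡3 (mod 8); ε(u)ε(v)=1·1, αω(v)=6·1, βω(u)=4·0; sum ≡ 1  ⇒  -1.
(a,b)_43: α=2, u≡31; β=2, v≡24 (mod 43); (31|43)=+1, (24|43)=+1; sign (−1)^0·+1^2·+1^2 = +1.
(a,b)_11: α=2, u≡7; β=0, v≡2 (mod 11); (7|11)=-1, (2|11)=-1; sign (−1)^0·-1^0·-1^2 = +1.
(a,b)_37: α=3, u≡19; β=1, v≡30 (mod 37); (19|37)=-1, (30|37)=+1; sign (−1)^0·-1^1·+1^3 = -1.
(a,b)_∞: sgn(703)=+, sgn(-37)=−, so +1.
(a,b)_5: α=6, u≡3; β=2, v≡3 (mod 5); (3|5)=-1, (3|5)=-1; sign (−1)^0·-1^2·-1^6 = +1.
(a,b)_19: α=7, u≡14; β=2, v≡9 (mod 19); (14|19)=-1, (9|19)=+1; sign (−1)^0·-1^2·+1^7 = +1.
(a,b)_59: α=-6, u≡55; β=-2, v≡51 (mod 59); (55|59)=-1, (51|59)=+1; sign (−1)^0·-1^-2·+1^-6 = +1.
(a,b)_17: α=-2, u≡14; β=0, v≡12 (mod 17); (14|17)=-1, (12|17)=-1; sign (−1)^0·-1^0·-1^-2 = +1.
(a,b)_3: α=-20, u≡1; β=-10, v≡2 (mod 3); (1|3)=+1, (2|3)=-1; sign (−1)^0·+1^-10·-1^-20 = +1.
|Ram(703, -37)| = 2, even; anisotropic at {2, 37}.

[2, 37]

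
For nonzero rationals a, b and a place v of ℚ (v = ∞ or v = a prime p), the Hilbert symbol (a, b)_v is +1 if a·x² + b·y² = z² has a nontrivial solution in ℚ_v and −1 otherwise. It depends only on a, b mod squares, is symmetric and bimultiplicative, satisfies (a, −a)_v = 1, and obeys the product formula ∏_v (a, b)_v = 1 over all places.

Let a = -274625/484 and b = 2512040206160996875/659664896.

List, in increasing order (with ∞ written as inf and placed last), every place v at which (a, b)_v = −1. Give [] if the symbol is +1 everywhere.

(a, b) ≡ (-65, 6545) mod (ℚ^×)²; places V = {2, 5, 7, 11, 13, 17, ∞}.
(a,b)_7: α=0, u≡6; β=3, v≡1 (mod 7); (6|7)=-1, (1|7)=+1; sign (−1)^0·-1^3·+1^0 = -1.
(a,b)_∞: sgn(-65)=−, sgn(6545)=+, so +1.
(a,b)_17: α=0, u≡14; β=1, v≡11 (mod 17); (14|17)=-1, (11|17)=-1; sign (−1)^0·-1^1·-1^0 = -1.
(a,b)_13: α=3, u≡6; β=10, v≡5 (mod 13); (6|13)=-1, (5|13)=-1; sign (−1)^0·-1^10·-1^3 = -1.
(a,b)_11: α=-2, u≡3; β=-5, v≡3 (mod 11); (3|11)=+1, (3|11)=+1; sign (−1)^0·+1^-5·+1^-2 = +1.
(a,b)_5: α=3, u≡2; β=5, v≡4 (mod 5); (2|5)=-1, (4|5)=+1; sign (−1)^0·-1^5·+1^3 = -1.
(a,b)_2: α=-2, β=-12; u≡7, v≡1 (mod 8); ε(u)ε(v)=1·0, αω(v)=-2·0, βω(u)=-12·0; sum ≡ 0  ⇒  +1.
|Ram(-65, 6545)| = 4, even; anisotropic at {5, 7, 13, 17}.

[5, 7, 13, 17]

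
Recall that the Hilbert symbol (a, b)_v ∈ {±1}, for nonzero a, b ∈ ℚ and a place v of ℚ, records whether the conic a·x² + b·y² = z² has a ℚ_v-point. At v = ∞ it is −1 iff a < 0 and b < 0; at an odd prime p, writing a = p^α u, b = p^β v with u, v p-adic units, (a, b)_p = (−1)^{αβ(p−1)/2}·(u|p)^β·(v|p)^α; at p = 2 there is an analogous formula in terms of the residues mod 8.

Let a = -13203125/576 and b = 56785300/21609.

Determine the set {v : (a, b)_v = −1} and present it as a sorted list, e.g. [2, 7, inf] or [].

Mod squares: a ≡ -5, b ≡ 13. Check v ∈ {∞, 2, 3, 5, 7, 11, 13, 19}.
v=19: a=19^0·(≡18), b=19^2·(≡3) mod 19; (18|19)=-1, (3|19)=-1; (−1)^{0·2·9}·(-1)^2·(-1)^0 = +1.
v=13: a=13^2·(≡11), b=13^1·(≡3) mod 13; (11|13)=-1, (3|13)=+1; (−1)^{2·1·6}·(-1)^1·(+1)^2 = -1.
v=5: a=5^7·(≡1), b=5^2·(≡3) mod 5; (1|5)=+1, (3|5)=-1; (−1)^{7·2·2}·(+1)^2·(-1)^7 = -1.
v=11: a=11^0·(≡8), b=11^2·(≡8) mod 11; (8|11)=-1, (8|11)=-1; (−1)^{0·2·5}·(-1)^2·(-1)^0 = +1.
v=∞: -5 < 0 and 13 > 0  ⇒  (a,b)_∞ = +1.
v=2: v_2(a)=-6, v_2(b)=2; units ≡ 3, 5 (mod 8); ε·ε+αω+βω = 1·0+-6·1+2·1 ≡ 0  ⇒  (a,b)_2 = +1.
v=3: a=3^-2·(≡1), b=3^-2·(≡1) mod 3; (1|3)=+1, (1|3)=+1; (−1)^{-2·-2·1}·(+1)^-2·(+1)^-2 = +1.
v=7: a=7^0·(≡1), b=7^-4·(≡6) mod 7; (1|7)=+1, (6|7)=-1; (−1)^{0·-4·3}·(+1)^-4·(-1)^0 = +1.
(-5, 13 / ℚ) ramifies at {5, 13}: a division algebra.

[5, 13]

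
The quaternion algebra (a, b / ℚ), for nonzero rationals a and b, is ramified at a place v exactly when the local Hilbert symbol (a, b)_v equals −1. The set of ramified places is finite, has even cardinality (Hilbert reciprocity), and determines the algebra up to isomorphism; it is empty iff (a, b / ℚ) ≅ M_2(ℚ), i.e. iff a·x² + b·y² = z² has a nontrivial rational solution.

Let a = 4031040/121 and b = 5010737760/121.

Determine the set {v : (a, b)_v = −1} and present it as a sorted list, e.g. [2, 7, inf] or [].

Mod squares: a ≡ 62985, b ≡ 1190. Check v ∈ {∞, 2, 3, 5, 7, 11, 13, 17, 19}.
v=2: v_2(a)=6, v_2(b)=5; units ≡ 1, 3 (mod 8); ε·ε+αω+βω = 0·1+6·1+5·0 ≡ 0  ⇒  (a,b)_2 = +1.
v=∞: 62985 > 0 and 1190 > 0  ⇒  (a,b)_∞ = +1.
v=7: a=7^0·(≡3), b=7^1·(≡1) mod 7; (3|7)=-1, (1|7)=+1; (−1)^{0·1·3}·(-1)^1·(+1)^0 = -1.
v=5: a=5^1·(≡3), b=5^1·(≡2) mod 5; (3|5)=-1, (2|5)=-1; (−1)^{1·1·2}·(-1)^1·(-1)^1 = +1.
v=19: a=19^1·(≡9), b=19^2·(≡2) mod 19; (9|19)=+1, (2|19)=-1; (−1)^{1·2·9}·(+1)^2·(-1)^1 = -1.
v=11: a=11^-2·(≡2), b=11^-2·(≡6) mod 11; (2|11)=-1, (6|11)=-1; (−1)^{-2·-2·5}·(-1)^-2·(-1)^-2 = +1.
v=13: a=13^1·(≡1), b=13^0·(≡7) mod 13; (1|13)=+1, (7|13)=-1; (−1)^{1·0·6}·(+1)^0·(-1)^1 = -1.
v=3: a=3^1·(≡1), b=3^6·(≡2) mod 3; (1|3)=+1, (2|3)=-1; (−1)^{1·6·1}·(+1)^6·(-1)^1 = -1.
v=17: a=17^1·(≡2), b=17^1·(≡8) mod 17; (2|17)=+1, (8|17)=+1; (−1)^{1·1·8}·(+1)^1·(+1)^1 = +1.
Ram(62985, 1190) = {3, 7, 13, 19}; no ℚ_3-point on the conic.

[3, 7, 13, 19]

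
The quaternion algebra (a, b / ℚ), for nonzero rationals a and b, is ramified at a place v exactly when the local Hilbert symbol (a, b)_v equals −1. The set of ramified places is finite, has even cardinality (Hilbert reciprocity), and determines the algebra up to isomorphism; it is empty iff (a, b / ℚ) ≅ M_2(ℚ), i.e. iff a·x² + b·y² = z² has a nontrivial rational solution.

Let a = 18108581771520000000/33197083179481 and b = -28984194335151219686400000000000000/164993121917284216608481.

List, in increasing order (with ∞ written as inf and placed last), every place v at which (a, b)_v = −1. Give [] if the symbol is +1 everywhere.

[3, 23]

Mod squares: a ≡ 345, b ≡ -1591. Check v ∈ {∞, 2, 3, 5, 11, 13, 17, 23, 29, 31, 37, 43}.
v=29: a=29^-4·(≡11), b=29^-6·(≡16) mod 29; (11|29)=-1, (16|29)=+1; (−1)^{-4·-6·14}·(-1)^-6·(+1)^-4 = +1.
v=37: a=37^2·(≡33), b=37^3·(≡32) mod 37; (33|37)=+1, (32|37)=-1; (−1)^{2·3·18}·(+1)^3·(-1)^2 = +1.
v=5: a=5^7·(≡1), b=5^14·(≡4) mod 5; (1|5)=+1, (4|5)=+1; (−1)^{7·14·2}·(+1)^14·(+1)^7 = +1.
v=23: a=23^1·(≡7), b=23^2·(≡17) mod 23; (7|23)=-1, (17|23)=-1; (−1)^{1·2·11}·(-1)^2·(-1)^1 = -1.
v=3: a=3^5·(≡1), b=3^12·(≡2) mod 3; (1|3)=+1, (2|3)=-1; (−1)^{5·12·1}·(+1)^12·(-1)^5 = -1.
v=11: a=11^0·(≡9), b=11^-2·(≡9) mod 11; (9|11)=+1, (9|11)=+1; (−1)^{0·-2·5}·(+1)^-2·(+1)^0 = +1.
v=31: a=31^-2·(≡10), b=31^-2·(≡29) mod 31; (10|31)=+1, (29|31)=-1; (−1)^{-2·-2·15}·(+1)^-2·(-1)^-2 = +1.
v=∞: 345 > 0 and -1591 < 0  ⇒  (a,b)_∞ = +1.
v=17: a=17^-2·(≡10), b=17^-4·(≡11) mod 17; (10|17)=-1, (11|17)=-1; (−1)^{-2·-4·8}·(-1)^-4·(-1)^-2 = +1.
v=2: v_2(a)=14, v_2(b)=22; units ≡ 1, 1 (mod 8); ε·ε+αω+βω = 0·0+14·0+22·0 ≡ 0  ⇒  (a,b)_2 = +1.
v=43: a=43^2·(≡41), b=43^3·(≡24) mod 43; (41|43)=+1, (24|43)=+1; (−1)^{2·3·21}·(+1)^3·(+1)^2 = +1.
v=13: a=13^-2·(≡8), b=13^-4·(≡6) mod 13; (8|13)=-1, (6|13)=-1; (−1)^{-2·-4·6}·(-1)^-4·(-1)^-2 = +1.
|Ram(345, -1591)| = 2, even; anisotropic at {3, 23}.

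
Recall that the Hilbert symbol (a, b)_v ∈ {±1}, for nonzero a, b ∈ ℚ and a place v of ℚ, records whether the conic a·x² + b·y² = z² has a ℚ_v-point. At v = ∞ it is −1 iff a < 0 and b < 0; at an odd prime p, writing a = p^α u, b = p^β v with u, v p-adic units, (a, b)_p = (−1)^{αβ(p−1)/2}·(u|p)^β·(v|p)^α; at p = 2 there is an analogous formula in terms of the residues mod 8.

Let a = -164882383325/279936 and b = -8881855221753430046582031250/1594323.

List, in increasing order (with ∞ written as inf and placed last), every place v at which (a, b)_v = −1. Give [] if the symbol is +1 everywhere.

[2, 3, 5, 19, 29, inf]

(a, b) ≡ (-618222, -7590) mod (ℚ^×)²; places V = {2, 3, 5, 11, 17, 19, 23, 29, ∞}.
(a,b)_29: α=1, u≡17; β=2, v≡2 (mod 29); (17|29)=-1, (2|29)=-1; sign (−1)^0·-1^2·-1^1 = -1.
(a,b)_3: α=-7, u≡2; β=-13, v≡2 (mod 3); (2|3)=-1, (2|3)=-1; sign (−1)^1·-1^-13·-1^-7 = -1.
(a,b)_5: α=2, u≡2; β=11, v≡2 (mod 5); (2|5)=-1, (2|5)=-1; sign (−1)^0·-1^11·-1^2 = -1.
(a,b)_23: α=2, u≡12; β=5, v≡17 (mod 23); (12|23)=+1, (17|23)=-1; sign (−1)^0·+1^5·-1^2 = +1.
(a,b)_19: α=1, u≡17; β=2, v≡12 (mod 19); (17|19)=+1, (12|19)=-1; sign (−1)^0·+1^2·-1^1 = -1.
(a,b)_2: α=-7, β=1; u≡1, v≡5 (mod 8); ε(u)ε(v)=0·0, αω(v)=-7·1, βω(u)=1·0; sum ≡ 1  ⇒  -1.
(a,b)_∞: sgn(-618222)=−, sgn(-7590)=−, so -1.
(a,b)_11: α=3, u≡6; β=5, v≡5 (mod 11); (6|11)=-1, (5|11)=+1; sign (−1)^1·-1^5·+1^3 = +1.
(a,b)_17: α=1, u≡11; β=2, v≡13 (mod 17); (11|17)=-1, (13|17)=+1; sign (−1)^0·-1^2·+1^1 = +1.
(-618222, -7590 / ℚ) ramifies at {2, 3, 5, 19, 29, ∞}: a division algebra.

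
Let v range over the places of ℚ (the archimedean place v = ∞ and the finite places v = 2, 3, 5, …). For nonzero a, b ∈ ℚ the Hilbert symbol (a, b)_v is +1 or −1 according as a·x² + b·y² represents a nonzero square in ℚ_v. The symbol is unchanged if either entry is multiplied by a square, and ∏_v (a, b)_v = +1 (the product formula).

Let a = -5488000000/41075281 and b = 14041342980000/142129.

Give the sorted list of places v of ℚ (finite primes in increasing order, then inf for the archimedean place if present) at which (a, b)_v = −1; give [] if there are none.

[3, 41]

Mod squares: a ≡ -7, b ≡ 1722. Check v ∈ {∞, 2, 3, 5, 7, 13, 17, 29, 41, 43}.
v=17: a=17^-2·(≡3), b=17^0·(≡7) mod 17; (3|17)=-1, (7|17)=-1; (−1)^{-2·0·8}·(-1)^0·(-1)^-2 = +1.
v=5: a=5^6·(≡3), b=5^4·(≡2) mod 5; (3|5)=-1, (2|5)=-1; (−1)^{6·4·2}·(-1)^4·(-1)^6 = +1.
v=41: a=41^0·(≡12), b=41^1·(≡23) mod 41; (12|41)=-1, (23|41)=+1; (−1)^{0·1·20}·(-1)^1·(+1)^0 = -1.
v=3: a=3^0·(≡2), b=3^3·(≡1) mod 3; (2|3)=-1, (1|3)=+1; (−1)^{0·3·1}·(-1)^3·(+1)^0 = -1.
v=43: a=43^0·(≡11), b=43^2·(≡7) mod 43; (11|43)=+1, (7|43)=-1; (−1)^{0·2·21}·(+1)^2·(-1)^0 = +1.
v=2: v_2(a)=10, v_2(b)=5; units ≡ 1, 5 (mod 8); ε·ε+αω+βω = 0·0+10·1+5·0 ≡ 0  ⇒  (a,b)_2 = +1.
v=7: a=7^3·(≡6), b=7^3·(≡1) mod 7; (6|7)=-1, (1|7)=+1; (−1)^{3·3·3}·(-1)^3·(+1)^3 = +1.
v=29: a=29^-2·(≡4), b=29^-2·(≡2) mod 29; (4|29)=+1, (2|29)=-1; (−1)^{-2·-2·14}·(+1)^-2·(-1)^-2 = +1.
v=∞: -7 < 0 and 1722 > 0  ⇒  (a,b)_∞ = +1.
v=13: a=13^-2·(≡11), b=13^-2·(≡7) mod 13; (11|13)=-1, (7|13)=-1; (−1)^{-2·-2·6}·(-1)^-2·(-1)^-2 = +1.
|Ram(-7, 1722)| = 2, even; anisotropic at {3, 41}.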